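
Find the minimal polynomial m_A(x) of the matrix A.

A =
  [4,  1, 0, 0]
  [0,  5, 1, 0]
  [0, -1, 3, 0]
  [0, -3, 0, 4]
x^3 - 12*x^2 + 48*x - 64

The characteristic polynomial is χ_A(x) = (x - 4)^4, so the eigenvalues are known. The minimal polynomial is
  m_A(x) = Π_λ (x − λ)^{k_λ}
where k_λ is the size of the *largest* Jordan block for λ (equivalently, the smallest k with (A − λI)^k v = 0 for every generalised eigenvector v of λ).

  λ = 4: largest Jordan block has size 3, contributing (x − 4)^3

So m_A(x) = (x - 4)^3 = x^3 - 12*x^2 + 48*x - 64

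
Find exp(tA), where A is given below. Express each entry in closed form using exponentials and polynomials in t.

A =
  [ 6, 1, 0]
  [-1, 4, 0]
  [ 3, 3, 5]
e^{tA} =
  [t*exp(5*t) + exp(5*t), t*exp(5*t), 0]
  [-t*exp(5*t), -t*exp(5*t) + exp(5*t), 0]
  [3*t*exp(5*t), 3*t*exp(5*t), exp(5*t)]

Strategy: write A = P · J · P⁻¹ where J is a Jordan canonical form, so e^{tA} = P · e^{tJ} · P⁻¹, and e^{tJ} can be computed block-by-block.

A has Jordan form
J =
  [5, 1, 0]
  [0, 5, 0]
  [0, 0, 5]
(up to reordering of blocks).

Per-block formulas:
  For a 2×2 Jordan block J_2(5): exp(t · J_2(5)) = e^(5t)·(I + t·N), where N is the 2×2 nilpotent shift.
  For a 1×1 block at λ = 5: exp(t · [5]) = [e^(5t)].

After assembling e^{tJ} and conjugating by P, we get:

e^{tA} =
  [t*exp(5*t) + exp(5*t), t*exp(5*t), 0]
  [-t*exp(5*t), -t*exp(5*t) + exp(5*t), 0]
  [3*t*exp(5*t), 3*t*exp(5*t), exp(5*t)]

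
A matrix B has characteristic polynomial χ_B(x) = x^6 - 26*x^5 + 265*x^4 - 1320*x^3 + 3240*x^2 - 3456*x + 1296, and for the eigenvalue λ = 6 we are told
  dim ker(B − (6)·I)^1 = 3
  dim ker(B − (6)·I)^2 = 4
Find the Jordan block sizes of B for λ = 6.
Block sizes for λ = 6: [2, 1, 1]

From the dimensions of kernels of powers, the number of Jordan blocks of size at least j is d_j − d_{j−1} where d_j = dim ker(N^j) (with d_0 = 0). Computing the differences gives [3, 1].
The number of blocks of size exactly k is (#blocks of size ≥ k) − (#blocks of size ≥ k + 1), so the partition is: 2 block(s) of size 1, 1 block(s) of size 2.
In nonincreasing order the block sizes are [2, 1, 1].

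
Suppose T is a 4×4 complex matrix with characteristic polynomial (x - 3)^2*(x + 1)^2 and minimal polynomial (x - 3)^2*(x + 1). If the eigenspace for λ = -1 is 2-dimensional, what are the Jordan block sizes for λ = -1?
Block sizes for λ = -1: [1, 1]

Step 1 — from the characteristic polynomial, algebraic multiplicity of λ = -1 is 2. From dim ker(T − (-1)·I) = 2, there are exactly 2 Jordan blocks for λ = -1.
Step 2 — from the minimal polynomial, the factor (x + 1) tells us the largest block for λ = -1 has size 1.
Step 3 — with total size 2, 2 blocks, and largest block 1, the block sizes (in nonincreasing order) are [1, 1].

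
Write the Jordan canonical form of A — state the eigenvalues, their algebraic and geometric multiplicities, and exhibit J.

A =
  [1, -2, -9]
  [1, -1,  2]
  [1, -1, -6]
J_3(-2)

The characteristic polynomial is
  det(x·I − A) = x^3 + 6*x^2 + 12*x + 8 = (x + 2)^3

Eigenvalues and multiplicities (the geometric multiplicity of λ is n − rank(A − λI), which equals the number of Jordan blocks for λ):
  λ = -2: algebraic multiplicity = 3, geometric multiplicity = 1

Determining the block sizes for each eigenvalue:
  λ = -2: one block (gm = 1), so the single block has size am = 3 → block sizes [3]

Assembling the blocks gives a Jordan form
J =
  [-2,  1,  0]
  [ 0, -2,  1]
  [ 0,  0, -2]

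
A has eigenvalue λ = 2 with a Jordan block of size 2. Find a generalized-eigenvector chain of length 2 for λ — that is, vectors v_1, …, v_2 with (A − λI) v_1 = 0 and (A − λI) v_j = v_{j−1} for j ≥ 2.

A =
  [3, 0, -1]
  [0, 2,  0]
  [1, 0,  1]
A Jordan chain for λ = 2 of length 2:
v_1 = (1, 0, 1)ᵀ
v_2 = (1, 0, 0)ᵀ

Let N = A − (2)·I. We want v_2 with N^2 v_2 = 0 but N^1 v_2 ≠ 0; then v_{j-1} := N · v_j for j = 2, …, 2.

Pick v_2 = (1, 0, 0)ᵀ.
Then v_1 = N · v_2 = (1, 0, 1)ᵀ.

Sanity check: (A − (2)·I) v_1 = (0, 0, 0)ᵀ = 0. ✓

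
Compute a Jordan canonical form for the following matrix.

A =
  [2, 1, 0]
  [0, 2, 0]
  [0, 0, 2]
J_2(2) ⊕ J_1(2)

The characteristic polynomial is
  det(x·I − A) = x^3 - 6*x^2 + 12*x - 8 = (x - 2)^3

Eigenvalues and multiplicities (the geometric multiplicity of λ is n − rank(A − λI), which equals the number of Jordan blocks for λ):
  λ = 2: algebraic multiplicity = 3, geometric multiplicity = 2

Determining the block sizes for each eigenvalue:
  λ = 2: 2 blocks summing to 3 forces exactly one block of size 2 and the rest size 1 → block sizes [2, 1]

Assembling the blocks gives a Jordan form
J =
  [2, 1, 0]
  [0, 2, 0]
  [0, 0, 2]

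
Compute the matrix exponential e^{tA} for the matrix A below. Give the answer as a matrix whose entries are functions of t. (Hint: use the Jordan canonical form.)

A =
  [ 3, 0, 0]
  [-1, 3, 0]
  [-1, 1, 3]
e^{tA} =
  [exp(3*t), 0, 0]
  [-t*exp(3*t), exp(3*t), 0]
  [-t^2*exp(3*t)/2 - t*exp(3*t), t*exp(3*t), exp(3*t)]

Strategy: write A = P · J · P⁻¹ where J is a Jordan canonical form, so e^{tA} = P · e^{tJ} · P⁻¹, and e^{tJ} can be computed block-by-block.

A has Jordan form
J =
  [3, 1, 0]
  [0, 3, 1]
  [0, 0, 3]
(up to reordering of blocks).

Per-block formulas:
  For a 3×3 Jordan block J_3(3): exp(t · J_3(3)) = e^(3t)·(I + t·N + (t^2/2)·N^2), where N is the 3×3 nilpotent shift.

After assembling e^{tJ} and conjugating by P, we get:

e^{tA} =
  [exp(3*t), 0, 0]
  [-t*exp(3*t), exp(3*t), 0]
  [-t^2*exp(3*t)/2 - t*exp(3*t), t*exp(3*t), exp(3*t)]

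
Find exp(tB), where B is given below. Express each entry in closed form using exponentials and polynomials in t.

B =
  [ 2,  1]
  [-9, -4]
e^{tB} =
  [3*t*exp(-t) + exp(-t), t*exp(-t)]
  [-9*t*exp(-t), -3*t*exp(-t) + exp(-t)]

Strategy: write B = P · J · P⁻¹ where J is a Jordan canonical form, so e^{tB} = P · e^{tJ} · P⁻¹, and e^{tJ} can be computed block-by-block.

B has Jordan form
J =
  [-1,  1]
  [ 0, -1]
(up to reordering of blocks).

Per-block formulas:
  For a 2×2 Jordan block J_2(-1): exp(t · J_2(-1)) = e^(-1t)·(I + t·N), where N is the 2×2 nilpotent shift.

After assembling e^{tJ} and conjugating by P, we get:

e^{tB} =
  [3*t*exp(-t) + exp(-t), t*exp(-t)]
  [-9*t*exp(-t), -3*t*exp(-t) + exp(-t)]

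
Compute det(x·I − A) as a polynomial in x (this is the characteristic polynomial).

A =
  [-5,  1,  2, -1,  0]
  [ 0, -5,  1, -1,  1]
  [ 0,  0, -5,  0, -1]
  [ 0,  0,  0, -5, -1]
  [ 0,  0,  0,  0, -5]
x^5 + 25*x^4 + 250*x^3 + 1250*x^2 + 3125*x + 3125

Expanding det(x·I − A) (e.g. by cofactor expansion or by noting that A is similar to its Jordan form J, which has the same characteristic polynomial as A) gives
  χ_A(x) = x^5 + 25*x^4 + 250*x^3 + 1250*x^2 + 3125*x + 3125
which factors as (x + 5)^5. The eigenvalues (with algebraic multiplicities) are λ = -5 with multiplicity 5.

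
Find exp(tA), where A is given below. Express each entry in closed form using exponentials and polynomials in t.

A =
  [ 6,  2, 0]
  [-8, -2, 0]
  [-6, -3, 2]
e^{tA} =
  [4*t*exp(2*t) + exp(2*t), 2*t*exp(2*t), 0]
  [-8*t*exp(2*t), -4*t*exp(2*t) + exp(2*t), 0]
  [-6*t*exp(2*t), -3*t*exp(2*t), exp(2*t)]

Strategy: write A = P · J · P⁻¹ where J is a Jordan canonical form, so e^{tA} = P · e^{tJ} · P⁻¹, and e^{tJ} can be computed block-by-block.

A has Jordan form
J =
  [2, 1, 0]
  [0, 2, 0]
  [0, 0, 2]
(up to reordering of blocks).

Per-block formulas:
  For a 2×2 Jordan block J_2(2): exp(t · J_2(2)) = e^(2t)·(I + t·N), where N is the 2×2 nilpotent shift.
  For a 1×1 block at λ = 2: exp(t · [2]) = [e^(2t)].

After assembling e^{tJ} and conjugating by P, we get:

e^{tA} =
  [4*t*exp(2*t) + exp(2*t), 2*t*exp(2*t), 0]
  [-8*t*exp(2*t), -4*t*exp(2*t) + exp(2*t), 0]
  [-6*t*exp(2*t), -3*t*exp(2*t), exp(2*t)]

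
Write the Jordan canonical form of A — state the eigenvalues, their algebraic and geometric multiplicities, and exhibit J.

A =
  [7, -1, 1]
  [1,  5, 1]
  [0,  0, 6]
J_2(6) ⊕ J_1(6)

The characteristic polynomial is
  det(x·I − A) = x^3 - 18*x^2 + 108*x - 216 = (x - 6)^3

Eigenvalues and multiplicities (the geometric multiplicity of λ is n − rank(A − λI), which equals the number of Jordan blocks for λ):
  λ = 6: algebraic multiplicity = 3, geometric multiplicity = 2

Determining the block sizes for each eigenvalue:
  λ = 6: 2 blocks summing to 3 forces exactly one block of size 2 and the rest size 1 → block sizes [2, 1]

Assembling the blocks gives a Jordan form
J =
  [6, 1, 0]
  [0, 6, 0]
  [0, 0, 6]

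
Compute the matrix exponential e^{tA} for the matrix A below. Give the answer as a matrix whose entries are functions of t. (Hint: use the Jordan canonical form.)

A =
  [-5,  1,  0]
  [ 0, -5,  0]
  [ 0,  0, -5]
e^{tA} =
  [exp(-5*t), t*exp(-5*t), 0]
  [0, exp(-5*t), 0]
  [0, 0, exp(-5*t)]

Strategy: write A = P · J · P⁻¹ where J is a Jordan canonical form, so e^{tA} = P · e^{tJ} · P⁻¹, and e^{tJ} can be computed block-by-block.

A has Jordan form
J =
  [-5,  1,  0]
  [ 0, -5,  0]
  [ 0,  0, -5]
(up to reordering of blocks).

Per-block formulas:
  For a 1×1 block at λ = -5: exp(t · [-5]) = [e^(-5t)].
  For a 2×2 Jordan block J_2(-5): exp(t · J_2(-5)) = e^(-5t)·(I + t·N), where N is the 2×2 nilpotent shift.

After assembling e^{tJ} and conjugating by P, we get:

e^{tA} =
  [exp(-5*t), t*exp(-5*t), 0]
  [0, exp(-5*t), 0]
  [0, 0, exp(-5*t)]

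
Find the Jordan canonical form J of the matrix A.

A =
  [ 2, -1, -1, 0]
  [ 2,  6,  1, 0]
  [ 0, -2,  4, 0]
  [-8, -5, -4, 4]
J_3(4) ⊕ J_1(4)

The characteristic polynomial is
  det(x·I − A) = x^4 - 16*x^3 + 96*x^2 - 256*x + 256 = (x - 4)^4

Eigenvalues and multiplicities (the geometric multiplicity of λ is n − rank(A − λI), which equals the number of Jordan blocks for λ):
  λ = 4: algebraic multiplicity = 4, geometric multiplicity = 2

Determining the block sizes for each eigenvalue:
  λ = 4: with am = 4 and gm = 2, the partition is not yet determined (e.g. several partitions of 4 into 2 parts exist). Let N = A − (4)·I. Computing rank(N^1) = 2, rank(N^2) = 1, rank(N^3) = 0; the number of blocks of size ≥ j is rank(N^{j−1}) − rank(N^j), giving [2, 1, 1]. So we have 1 block(s) of size 3, 1 block(s) of size 1 → block sizes [3, 1]

Assembling the blocks gives a Jordan form
J =
  [4, 1, 0, 0]
  [0, 4, 1, 0]
  [0, 0, 4, 0]
  [0, 0, 0, 4]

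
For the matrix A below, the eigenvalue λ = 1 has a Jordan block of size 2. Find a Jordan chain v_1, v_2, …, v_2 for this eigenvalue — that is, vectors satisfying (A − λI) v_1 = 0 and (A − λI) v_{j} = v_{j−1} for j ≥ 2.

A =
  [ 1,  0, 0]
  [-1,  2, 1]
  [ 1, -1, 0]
A Jordan chain for λ = 1 of length 2:
v_1 = (0, -1, 1)ᵀ
v_2 = (1, 0, 0)ᵀ

Let N = A − (1)·I. We want v_2 with N^2 v_2 = 0 but N^1 v_2 ≠ 0; then v_{j-1} := N · v_j for j = 2, …, 2.

Pick v_2 = (1, 0, 0)ᵀ.
Then v_1 = N · v_2 = (0, -1, 1)ᵀ.

Sanity check: (A − (1)·I) v_1 = (0, 0, 0)ᵀ = 0. ✓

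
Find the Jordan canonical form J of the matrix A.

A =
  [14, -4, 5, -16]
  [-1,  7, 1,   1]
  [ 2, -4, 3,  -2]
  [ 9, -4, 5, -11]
J_1(-2) ⊕ J_2(5) ⊕ J_1(5)

The characteristic polynomial is
  det(x·I − A) = x^4 - 13*x^3 + 45*x^2 + 25*x - 250 = (x - 5)^3*(x + 2)

Eigenvalues and multiplicities (the geometric multiplicity of λ is n − rank(A − λI), which equals the number of Jordan blocks for λ):
  λ = -2: algebraic multiplicity = 1, geometric multiplicity = 1
  λ = 5: algebraic multiplicity = 3, geometric multiplicity = 2

Determining the block sizes for each eigenvalue:
  λ = -2: one block (gm = 1), so the single block has size am = 1 → block sizes [1]
  λ = 5: 2 blocks summing to 3 forces exactly one block of size 2 and the rest size 1 → block sizes [2, 1]

Assembling the blocks gives a Jordan form
J =
  [-2, 0, 0, 0]
  [ 0, 5, 1, 0]
  [ 0, 0, 5, 0]
  [ 0, 0, 0, 5]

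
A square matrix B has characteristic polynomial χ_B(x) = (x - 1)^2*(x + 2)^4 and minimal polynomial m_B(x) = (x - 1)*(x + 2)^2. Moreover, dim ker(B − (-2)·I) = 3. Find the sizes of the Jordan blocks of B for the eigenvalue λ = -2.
Block sizes for λ = -2: [2, 1, 1]

Step 1 — from the characteristic polynomial, algebraic multiplicity of λ = -2 is 4. From dim ker(B − (-2)·I) = 3, there are exactly 3 Jordan blocks for λ = -2.
Step 2 — from the minimal polynomial, the factor (x + 2)^2 tells us the largest block for λ = -2 has size 2.
Step 3 — with total size 4, 3 blocks, and largest block 2, the block sizes (in nonincreasing order) are [2, 1, 1].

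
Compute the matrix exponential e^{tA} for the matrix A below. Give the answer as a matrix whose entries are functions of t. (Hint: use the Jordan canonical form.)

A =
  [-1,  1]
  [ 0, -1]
e^{tA} =
  [exp(-t), t*exp(-t)]
  [0, exp(-t)]

Strategy: write A = P · J · P⁻¹ where J is a Jordan canonical form, so e^{tA} = P · e^{tJ} · P⁻¹, and e^{tJ} can be computed block-by-block.

A has Jordan form
J =
  [-1,  1]
  [ 0, -1]
(up to reordering of blocks).

Per-block formulas:
  For a 2×2 Jordan block J_2(-1): exp(t · J_2(-1)) = e^(-1t)·(I + t·N), where N is the 2×2 nilpotent shift.

After assembling e^{tJ} and conjugating by P, we get:

e^{tA} =
  [exp(-t), t*exp(-t)]
  [0, exp(-t)]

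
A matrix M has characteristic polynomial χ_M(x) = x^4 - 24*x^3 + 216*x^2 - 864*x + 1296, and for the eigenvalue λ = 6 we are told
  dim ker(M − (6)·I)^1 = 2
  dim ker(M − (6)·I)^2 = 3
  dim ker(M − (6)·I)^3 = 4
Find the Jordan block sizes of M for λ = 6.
Block sizes for λ = 6: [3, 1]

From the dimensions of kernels of powers, the number of Jordan blocks of size at least j is d_j − d_{j−1} where d_j = dim ker(N^j) (with d_0 = 0). Computing the differences gives [2, 1, 1].
The number of blocks of size exactly k is (#blocks of size ≥ k) − (#blocks of size ≥ k + 1), so the partition is: 1 block(s) of size 1, 1 block(s) of size 3.
In nonincreasing order the block sizes are [3, 1].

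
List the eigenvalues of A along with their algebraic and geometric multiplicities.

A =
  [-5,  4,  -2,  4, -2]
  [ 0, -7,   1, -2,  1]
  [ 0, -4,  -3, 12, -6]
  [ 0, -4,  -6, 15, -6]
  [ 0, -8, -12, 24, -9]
λ = -5: alg = 3, geom = 2; λ = 3: alg = 2, geom = 2

Step 1 — factor the characteristic polynomial to read off the algebraic multiplicities:
  χ_A(x) = (x - 3)^2*(x + 5)^3

Step 2 — compute geometric multiplicities via the rank-nullity identity g(λ) = n − rank(A − λI):
  rank(A − (-5)·I) = 3, so dim ker(A − (-5)·I) = n − 3 = 2
  rank(A − (3)·I) = 3, so dim ker(A − (3)·I) = n − 3 = 2

Summary:
  λ = -5: algebraic multiplicity = 3, geometric multiplicity = 2
  λ = 3: algebraic multiplicity = 2, geometric multiplicity = 2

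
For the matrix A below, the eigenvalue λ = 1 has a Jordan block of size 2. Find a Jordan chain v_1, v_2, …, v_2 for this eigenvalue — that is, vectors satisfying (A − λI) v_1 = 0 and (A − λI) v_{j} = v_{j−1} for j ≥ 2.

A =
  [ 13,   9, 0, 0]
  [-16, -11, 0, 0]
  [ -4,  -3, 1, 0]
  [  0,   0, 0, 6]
A Jordan chain for λ = 1 of length 2:
v_1 = (12, -16, -4, 0)ᵀ
v_2 = (1, 0, 0, 0)ᵀ

Let N = A − (1)·I. We want v_2 with N^2 v_2 = 0 but N^1 v_2 ≠ 0; then v_{j-1} := N · v_j for j = 2, …, 2.

Pick v_2 = (1, 0, 0, 0)ᵀ.
Then v_1 = N · v_2 = (12, -16, -4, 0)ᵀ.

Sanity check: (A − (1)·I) v_1 = (0, 0, 0, 0)ᵀ = 0. ✓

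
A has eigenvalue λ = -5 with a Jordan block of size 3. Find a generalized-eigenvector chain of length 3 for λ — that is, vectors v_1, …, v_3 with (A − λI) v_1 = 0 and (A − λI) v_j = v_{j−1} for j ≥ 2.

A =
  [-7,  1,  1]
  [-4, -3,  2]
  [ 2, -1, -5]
A Jordan chain for λ = -5 of length 3:
v_1 = (2, 4, 0)ᵀ
v_2 = (-2, -4, 2)ᵀ
v_3 = (1, 0, 0)ᵀ

Let N = A − (-5)·I. We want v_3 with N^3 v_3 = 0 but N^2 v_3 ≠ 0; then v_{j-1} := N · v_j for j = 3, …, 2.

Pick v_3 = (1, 0, 0)ᵀ.
Then v_2 = N · v_3 = (-2, -4, 2)ᵀ.
Then v_1 = N · v_2 = (2, 4, 0)ᵀ.

Sanity check: (A − (-5)·I) v_1 = (0, 0, 0)ᵀ = 0. ✓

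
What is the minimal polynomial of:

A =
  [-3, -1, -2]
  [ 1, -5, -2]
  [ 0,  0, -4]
x^2 + 8*x + 16

The characteristic polynomial is χ_A(x) = (x + 4)^3, so the eigenvalues are known. The minimal polynomial is
  m_A(x) = Π_λ (x − λ)^{k_λ}
where k_λ is the size of the *largest* Jordan block for λ (equivalently, the smallest k with (A − λI)^k v = 0 for every generalised eigenvector v of λ).

  λ = -4: largest Jordan block has size 2, contributing (x + 4)^2

So m_A(x) = (x + 4)^2 = x^2 + 8*x + 16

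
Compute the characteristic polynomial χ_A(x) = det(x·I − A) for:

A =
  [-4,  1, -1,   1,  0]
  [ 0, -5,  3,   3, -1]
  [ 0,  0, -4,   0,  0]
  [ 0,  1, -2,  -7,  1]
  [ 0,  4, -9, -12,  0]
x^5 + 20*x^4 + 160*x^3 + 640*x^2 + 1280*x + 1024

Expanding det(x·I − A) (e.g. by cofactor expansion or by noting that A is similar to its Jordan form J, which has the same characteristic polynomial as A) gives
  χ_A(x) = x^5 + 20*x^4 + 160*x^3 + 640*x^2 + 1280*x + 1024
which factors as (x + 4)^5. The eigenvalues (with algebraic multiplicities) are λ = -4 with multiplicity 5.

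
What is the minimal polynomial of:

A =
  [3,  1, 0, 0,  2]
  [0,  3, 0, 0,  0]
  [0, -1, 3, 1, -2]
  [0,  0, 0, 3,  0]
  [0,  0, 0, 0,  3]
x^2 - 6*x + 9

The characteristic polynomial is χ_A(x) = (x - 3)^5, so the eigenvalues are known. The minimal polynomial is
  m_A(x) = Π_λ (x − λ)^{k_λ}
where k_λ is the size of the *largest* Jordan block for λ (equivalently, the smallest k with (A − λI)^k v = 0 for every generalised eigenvector v of λ).

  λ = 3: largest Jordan block has size 2, contributing (x − 3)^2

So m_A(x) = (x - 3)^2 = x^2 - 6*x + 9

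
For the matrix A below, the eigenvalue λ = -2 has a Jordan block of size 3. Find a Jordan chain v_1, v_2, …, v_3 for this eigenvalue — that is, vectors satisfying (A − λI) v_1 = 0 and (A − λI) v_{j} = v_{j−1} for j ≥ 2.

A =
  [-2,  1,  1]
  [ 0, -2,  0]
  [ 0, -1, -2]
A Jordan chain for λ = -2 of length 3:
v_1 = (-1, 0, 0)ᵀ
v_2 = (1, 0, -1)ᵀ
v_3 = (0, 1, 0)ᵀ

Let N = A − (-2)·I. We want v_3 with N^3 v_3 = 0 but N^2 v_3 ≠ 0; then v_{j-1} := N · v_j for j = 3, …, 2.

Pick v_3 = (0, 1, 0)ᵀ.
Then v_2 = N · v_3 = (1, 0, -1)ᵀ.
Then v_1 = N · v_2 = (-1, 0, 0)ᵀ.

Sanity check: (A − (-2)·I) v_1 = (0, 0, 0)ᵀ = 0. ✓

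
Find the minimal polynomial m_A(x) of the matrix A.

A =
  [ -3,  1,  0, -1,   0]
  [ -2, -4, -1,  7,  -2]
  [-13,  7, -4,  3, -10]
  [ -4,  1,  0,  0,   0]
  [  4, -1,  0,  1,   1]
x^4 + 11*x^3 + 36*x^2 + 16*x - 64

The characteristic polynomial is χ_A(x) = (x - 1)^2*(x + 4)^3, so the eigenvalues are known. The minimal polynomial is
  m_A(x) = Π_λ (x − λ)^{k_λ}
where k_λ is the size of the *largest* Jordan block for λ (equivalently, the smallest k with (A − λI)^k v = 0 for every generalised eigenvector v of λ).

  λ = -4: largest Jordan block has size 3, contributing (x + 4)^3
  λ = 1: largest Jordan block has size 1, contributing (x − 1)

So m_A(x) = (x - 1)*(x + 4)^3 = x^4 + 11*x^3 + 36*x^2 + 16*x - 64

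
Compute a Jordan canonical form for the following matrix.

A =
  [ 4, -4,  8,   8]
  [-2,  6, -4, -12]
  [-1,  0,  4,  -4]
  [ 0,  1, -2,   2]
J_2(4) ⊕ J_2(4)

The characteristic polynomial is
  det(x·I − A) = x^4 - 16*x^3 + 96*x^2 - 256*x + 256 = (x - 4)^4

Eigenvalues and multiplicities (the geometric multiplicity of λ is n − rank(A − λI), which equals the number of Jordan blocks for λ):
  λ = 4: algebraic multiplicity = 4, geometric multiplicity = 2

Determining the block sizes for each eigenvalue:
  λ = 4: with am = 4 and gm = 2, the partition is not yet determined (e.g. several partitions of 4 into 2 parts exist). Let N = A − (4)·I. Computing rank(N^1) = 2, rank(N^2) = 0; the number of blocks of size ≥ j is rank(N^{j−1}) − rank(N^j), giving [2, 2]. So we have 2 block(s) of size 2 → block sizes [2, 2]

Assembling the blocks gives a Jordan form
J =
  [4, 1, 0, 0]
  [0, 4, 0, 0]
  [0, 0, 4, 1]
  [0, 0, 0, 4]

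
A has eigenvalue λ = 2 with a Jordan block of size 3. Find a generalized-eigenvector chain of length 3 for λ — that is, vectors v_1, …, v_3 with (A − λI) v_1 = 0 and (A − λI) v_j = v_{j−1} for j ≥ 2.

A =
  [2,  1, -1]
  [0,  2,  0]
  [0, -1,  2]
A Jordan chain for λ = 2 of length 3:
v_1 = (1, 0, 0)ᵀ
v_2 = (1, 0, -1)ᵀ
v_3 = (0, 1, 0)ᵀ

Let N = A − (2)·I. We want v_3 with N^3 v_3 = 0 but N^2 v_3 ≠ 0; then v_{j-1} := N · v_j for j = 3, …, 2.

Pick v_3 = (0, 1, 0)ᵀ.
Then v_2 = N · v_3 = (1, 0, -1)ᵀ.
Then v_1 = N · v_2 = (1, 0, 0)ᵀ.

Sanity check: (A − (2)·I) v_1 = (0, 0, 0)ᵀ = 0. ✓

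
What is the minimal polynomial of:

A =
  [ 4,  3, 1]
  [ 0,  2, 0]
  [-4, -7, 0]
x^3 - 6*x^2 + 12*x - 8

The characteristic polynomial is χ_A(x) = (x - 2)^3, so the eigenvalues are known. The minimal polynomial is
  m_A(x) = Π_λ (x − λ)^{k_λ}
where k_λ is the size of the *largest* Jordan block for λ (equivalently, the smallest k with (A − λI)^k v = 0 for every generalised eigenvector v of λ).

  λ = 2: largest Jordan block has size 3, contributing (x − 2)^3

So m_A(x) = (x - 2)^3 = x^3 - 6*x^2 + 12*x - 8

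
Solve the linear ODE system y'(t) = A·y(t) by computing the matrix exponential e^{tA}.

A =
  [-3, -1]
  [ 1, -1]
e^{tA} =
  [-t*exp(-2*t) + exp(-2*t), -t*exp(-2*t)]
  [t*exp(-2*t), t*exp(-2*t) + exp(-2*t)]

Strategy: write A = P · J · P⁻¹ where J is a Jordan canonical form, so e^{tA} = P · e^{tJ} · P⁻¹, and e^{tJ} can be computed block-by-block.

A has Jordan form
J =
  [-2,  1]
  [ 0, -2]
(up to reordering of blocks).

Per-block formulas:
  For a 2×2 Jordan block J_2(-2): exp(t · J_2(-2)) = e^(-2t)·(I + t·N), where N is the 2×2 nilpotent shift.

After assembling e^{tJ} and conjugating by P, we get:

e^{tA} =
  [-t*exp(-2*t) + exp(-2*t), -t*exp(-2*t)]
  [t*exp(-2*t), t*exp(-2*t) + exp(-2*t)]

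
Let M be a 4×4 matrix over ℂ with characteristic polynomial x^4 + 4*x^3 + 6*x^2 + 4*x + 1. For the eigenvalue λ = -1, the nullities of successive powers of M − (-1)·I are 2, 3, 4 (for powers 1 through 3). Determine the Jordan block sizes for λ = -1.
Block sizes for λ = -1: [3, 1]

From the dimensions of kernels of powers, the number of Jordan blocks of size at least j is d_j − d_{j−1} where d_j = dim ker(N^j) (with d_0 = 0). Computing the differences gives [2, 1, 1].
The number of blocks of size exactly k is (#blocks of size ≥ k) − (#blocks of size ≥ k + 1), so the partition is: 1 block(s) of size 1, 1 block(s) of size 3.
In nonincreasing order the block sizes are [3, 1].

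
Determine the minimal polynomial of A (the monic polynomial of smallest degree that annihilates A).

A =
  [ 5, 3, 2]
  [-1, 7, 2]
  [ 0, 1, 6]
x^3 - 18*x^2 + 108*x - 216

The characteristic polynomial is χ_A(x) = (x - 6)^3, so the eigenvalues are known. The minimal polynomial is
  m_A(x) = Π_λ (x − λ)^{k_λ}
where k_λ is the size of the *largest* Jordan block for λ (equivalently, the smallest k with (A − λI)^k v = 0 for every generalised eigenvector v of λ).

  λ = 6: largest Jordan block has size 3, contributing (x − 6)^3

So m_A(x) = (x - 6)^3 = x^3 - 18*x^2 + 108*x - 216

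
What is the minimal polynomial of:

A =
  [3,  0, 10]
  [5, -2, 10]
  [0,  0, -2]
x^2 - x - 6

The characteristic polynomial is χ_A(x) = (x - 3)*(x + 2)^2, so the eigenvalues are known. The minimal polynomial is
  m_A(x) = Π_λ (x − λ)^{k_λ}
where k_λ is the size of the *largest* Jordan block for λ (equivalently, the smallest k with (A − λI)^k v = 0 for every generalised eigenvector v of λ).

  λ = -2: largest Jordan block has size 1, contributing (x + 2)
  λ = 3: largest Jordan block has size 1, contributing (x − 3)

So m_A(x) = (x - 3)*(x + 2) = x^2 - x - 6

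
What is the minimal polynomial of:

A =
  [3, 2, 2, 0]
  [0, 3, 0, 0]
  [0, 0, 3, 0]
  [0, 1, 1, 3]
x^2 - 6*x + 9

The characteristic polynomial is χ_A(x) = (x - 3)^4, so the eigenvalues are known. The minimal polynomial is
  m_A(x) = Π_λ (x − λ)^{k_λ}
where k_λ is the size of the *largest* Jordan block for λ (equivalently, the smallest k with (A − λI)^k v = 0 for every generalised eigenvector v of λ).

  λ = 3: largest Jordan block has size 2, contributing (x − 3)^2

So m_A(x) = (x - 3)^2 = x^2 - 6*x + 9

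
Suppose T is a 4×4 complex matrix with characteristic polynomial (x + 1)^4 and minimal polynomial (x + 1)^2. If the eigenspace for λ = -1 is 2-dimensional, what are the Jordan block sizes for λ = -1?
Block sizes for λ = -1: [2, 2]

Step 1 — from the characteristic polynomial, algebraic multiplicity of λ = -1 is 4. From dim ker(T − (-1)·I) = 2, there are exactly 2 Jordan blocks for λ = -1.
Step 2 — from the minimal polynomial, the factor (x + 1)^2 tells us the largest block for λ = -1 has size 2.
Step 3 — with total size 4, 2 blocks, and largest block 2, the block sizes (in nonincreasing order) are [2, 2].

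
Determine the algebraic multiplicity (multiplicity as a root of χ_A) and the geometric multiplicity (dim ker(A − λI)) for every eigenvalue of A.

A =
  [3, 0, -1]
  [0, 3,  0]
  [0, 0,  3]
λ = 3: alg = 3, geom = 2

Step 1 — factor the characteristic polynomial to read off the algebraic multiplicities:
  χ_A(x) = (x - 3)^3

Step 2 — compute geometric multiplicities via the rank-nullity identity g(λ) = n − rank(A − λI):
  rank(A − (3)·I) = 1, so dim ker(A − (3)·I) = n − 1 = 2

Summary:
  λ = 3: algebraic multiplicity = 3, geometric multiplicity = 2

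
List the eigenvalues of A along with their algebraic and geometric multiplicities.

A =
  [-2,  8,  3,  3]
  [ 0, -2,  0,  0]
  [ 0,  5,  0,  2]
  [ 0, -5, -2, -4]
λ = -2: alg = 4, geom = 2

Step 1 — factor the characteristic polynomial to read off the algebraic multiplicities:
  χ_A(x) = (x + 2)^4

Step 2 — compute geometric multiplicities via the rank-nullity identity g(λ) = n − rank(A − λI):
  rank(A − (-2)·I) = 2, so dim ker(A − (-2)·I) = n − 2 = 2

Summary:
  λ = -2: algebraic multiplicity = 4, geometric multiplicity = 2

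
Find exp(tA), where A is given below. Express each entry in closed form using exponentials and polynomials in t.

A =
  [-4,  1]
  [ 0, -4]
e^{tA} =
  [exp(-4*t), t*exp(-4*t)]
  [0, exp(-4*t)]

Strategy: write A = P · J · P⁻¹ where J is a Jordan canonical form, so e^{tA} = P · e^{tJ} · P⁻¹, and e^{tJ} can be computed block-by-block.

A has Jordan form
J =
  [-4,  1]
  [ 0, -4]
(up to reordering of blocks).

Per-block formulas:
  For a 2×2 Jordan block J_2(-4): exp(t · J_2(-4)) = e^(-4t)·(I + t·N), where N is the 2×2 nilpotent shift.

After assembling e^{tJ} and conjugating by P, we get:

e^{tA} =
  [exp(-4*t), t*exp(-4*t)]
  [0, exp(-4*t)]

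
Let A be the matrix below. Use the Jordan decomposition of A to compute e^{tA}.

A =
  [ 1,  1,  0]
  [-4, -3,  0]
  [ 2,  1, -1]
e^{tA} =
  [2*t*exp(-t) + exp(-t), t*exp(-t), 0]
  [-4*t*exp(-t), -2*t*exp(-t) + exp(-t), 0]
  [2*t*exp(-t), t*exp(-t), exp(-t)]

Strategy: write A = P · J · P⁻¹ where J is a Jordan canonical form, so e^{tA} = P · e^{tJ} · P⁻¹, and e^{tJ} can be computed block-by-block.

A has Jordan form
J =
  [-1,  1,  0]
  [ 0, -1,  0]
  [ 0,  0, -1]
(up to reordering of blocks).

Per-block formulas:
  For a 2×2 Jordan block J_2(-1): exp(t · J_2(-1)) = e^(-1t)·(I + t·N), where N is the 2×2 nilpotent shift.
  For a 1×1 block at λ = -1: exp(t · [-1]) = [e^(-1t)].

After assembling e^{tJ} and conjugating by P, we get:

e^{tA} =
  [2*t*exp(-t) + exp(-t), t*exp(-t), 0]
  [-4*t*exp(-t), -2*t*exp(-t) + exp(-t), 0]
  [2*t*exp(-t), t*exp(-t), exp(-t)]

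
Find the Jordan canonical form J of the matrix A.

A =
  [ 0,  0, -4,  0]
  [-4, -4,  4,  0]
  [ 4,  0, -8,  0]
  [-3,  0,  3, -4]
J_2(-4) ⊕ J_1(-4) ⊕ J_1(-4)

The characteristic polynomial is
  det(x·I − A) = x^4 + 16*x^3 + 96*x^2 + 256*x + 256 = (x + 4)^4

Eigenvalues and multiplicities (the geometric multiplicity of λ is n − rank(A − λI), which equals the number of Jordan blocks for λ):
  λ = -4: algebraic multiplicity = 4, geometric multiplicity = 3

Determining the block sizes for each eigenvalue:
  λ = -4: 3 blocks summing to 4 forces exactly one block of size 2 and the rest size 1 → block sizes [2, 1, 1]

Assembling the blocks gives a Jordan form
J =
  [-4,  1,  0,  0]
  [ 0, -4,  0,  0]
  [ 0,  0, -4,  0]
  [ 0,  0,  0, -4]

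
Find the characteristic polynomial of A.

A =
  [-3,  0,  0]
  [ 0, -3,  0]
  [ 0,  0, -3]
x^3 + 9*x^2 + 27*x + 27

Expanding det(x·I − A) (e.g. by cofactor expansion or by noting that A is similar to its Jordan form J, which has the same characteristic polynomial as A) gives
  χ_A(x) = x^3 + 9*x^2 + 27*x + 27
which factors as (x + 3)^3. The eigenvalues (with algebraic multiplicities) are λ = -3 with multiplicity 3.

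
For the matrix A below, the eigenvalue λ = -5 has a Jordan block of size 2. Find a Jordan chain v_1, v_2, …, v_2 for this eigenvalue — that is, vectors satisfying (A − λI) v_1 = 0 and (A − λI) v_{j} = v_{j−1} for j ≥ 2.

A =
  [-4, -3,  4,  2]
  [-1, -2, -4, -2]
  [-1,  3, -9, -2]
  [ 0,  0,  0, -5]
A Jordan chain for λ = -5 of length 2:
v_1 = (1, -1, -1, 0)ᵀ
v_2 = (1, 0, 0, 0)ᵀ

Let N = A − (-5)·I. We want v_2 with N^2 v_2 = 0 but N^1 v_2 ≠ 0; then v_{j-1} := N · v_j for j = 2, …, 2.

Pick v_2 = (1, 0, 0, 0)ᵀ.
Then v_1 = N · v_2 = (1, -1, -1, 0)ᵀ.

Sanity check: (A − (-5)·I) v_1 = (0, 0, 0, 0)ᵀ = 0. ✓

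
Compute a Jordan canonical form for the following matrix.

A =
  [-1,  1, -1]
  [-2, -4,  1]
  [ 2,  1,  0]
J_1(-3) ⊕ J_2(-1)

The characteristic polynomial is
  det(x·I − A) = x^3 + 5*x^2 + 7*x + 3 = (x + 1)^2*(x + 3)

Eigenvalues and multiplicities (the geometric multiplicity of λ is n − rank(A − λI), which equals the number of Jordan blocks for λ):
  λ = -3: algebraic multiplicity = 1, geometric multiplicity = 1
  λ = -1: algebraic multiplicity = 2, geometric multiplicity = 1

Determining the block sizes for each eigenvalue:
  λ = -3: one block (gm = 1), so the single block has size am = 1 → block sizes [1]
  λ = -1: one block (gm = 1), so the single block has size am = 2 → block sizes [2]

Assembling the blocks gives a Jordan form
J =
  [-3,  0,  0]
  [ 0, -1,  1]
  [ 0,  0, -1]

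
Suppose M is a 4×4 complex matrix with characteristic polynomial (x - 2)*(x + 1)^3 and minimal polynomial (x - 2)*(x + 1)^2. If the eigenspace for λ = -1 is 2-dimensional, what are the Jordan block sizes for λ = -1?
Block sizes for λ = -1: [2, 1]

Step 1 — from the characteristic polynomial, algebraic multiplicity of λ = -1 is 3. From dim ker(M − (-1)·I) = 2, there are exactly 2 Jordan blocks for λ = -1.
Step 2 — from the minimal polynomial, the factor (x + 1)^2 tells us the largest block for λ = -1 has size 2.
Step 3 — with total size 3, 2 blocks, and largest block 2, the block sizes (in nonincreasing order) are [2, 1].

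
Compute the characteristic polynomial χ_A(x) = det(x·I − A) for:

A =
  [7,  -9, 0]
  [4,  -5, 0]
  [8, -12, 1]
x^3 - 3*x^2 + 3*x - 1

Expanding det(x·I − A) (e.g. by cofactor expansion or by noting that A is similar to its Jordan form J, which has the same characteristic polynomial as A) gives
  χ_A(x) = x^3 - 3*x^2 + 3*x - 1
which factors as (x - 1)^3. The eigenvalues (with algebraic multiplicities) are λ = 1 with multiplicity 3.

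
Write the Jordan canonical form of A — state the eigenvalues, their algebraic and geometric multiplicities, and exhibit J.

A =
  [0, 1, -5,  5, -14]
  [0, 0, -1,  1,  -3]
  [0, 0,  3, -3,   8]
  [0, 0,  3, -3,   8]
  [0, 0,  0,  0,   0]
J_3(0) ⊕ J_2(0)

The characteristic polynomial is
  det(x·I − A) = x^5

Eigenvalues and multiplicities (the geometric multiplicity of λ is n − rank(A − λI), which equals the number of Jordan blocks for λ):
  λ = 0: algebraic multiplicity = 5, geometric multiplicity = 2

Determining the block sizes for each eigenvalue:
  λ = 0: with am = 5 and gm = 2, the partition is not yet determined (e.g. several partitions of 5 into 2 parts exist). Let N = A − (0)·I. Computing rank(N^1) = 3, rank(N^2) = 1, rank(N^3) = 0; the number of blocks of size ≥ j is rank(N^{j−1}) − rank(N^j), giving [2, 2, 1]. So we have 1 block(s) of size 3, 1 block(s) of size 2 → block sizes [3, 2]

Assembling the blocks gives a Jordan form
J =
  [0, 1, 0, 0, 0]
  [0, 0, 1, 0, 0]
  [0, 0, 0, 0, 0]
  [0, 0, 0, 0, 1]
  [0, 0, 0, 0, 0]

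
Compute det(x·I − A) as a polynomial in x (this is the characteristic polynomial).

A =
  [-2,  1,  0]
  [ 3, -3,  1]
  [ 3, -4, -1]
x^3 + 6*x^2 + 12*x + 8

Expanding det(x·I − A) (e.g. by cofactor expansion or by noting that A is similar to its Jordan form J, which has the same characteristic polynomial as A) gives
  χ_A(x) = x^3 + 6*x^2 + 12*x + 8
which factors as (x + 2)^3. The eigenvalues (with algebraic multiplicities) are λ = -2 with multiplicity 3.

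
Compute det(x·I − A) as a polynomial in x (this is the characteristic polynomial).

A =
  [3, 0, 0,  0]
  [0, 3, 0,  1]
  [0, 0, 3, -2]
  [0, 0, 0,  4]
x^4 - 13*x^3 + 63*x^2 - 135*x + 108

Expanding det(x·I − A) (e.g. by cofactor expansion or by noting that A is similar to its Jordan form J, which has the same characteristic polynomial as A) gives
  χ_A(x) = x^4 - 13*x^3 + 63*x^2 - 135*x + 108
which factors as (x - 4)*(x - 3)^3. The eigenvalues (with algebraic multiplicities) are λ = 3 with multiplicity 3, λ = 4 with multiplicity 1.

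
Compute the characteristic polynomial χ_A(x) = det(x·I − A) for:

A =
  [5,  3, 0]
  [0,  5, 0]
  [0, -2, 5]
x^3 - 15*x^2 + 75*x - 125

Expanding det(x·I − A) (e.g. by cofactor expansion or by noting that A is similar to its Jordan form J, which has the same characteristic polynomial as A) gives
  χ_A(x) = x^3 - 15*x^2 + 75*x - 125
which factors as (x - 5)^3. The eigenvalues (with algebraic multiplicities) are λ = 5 with multiplicity 3.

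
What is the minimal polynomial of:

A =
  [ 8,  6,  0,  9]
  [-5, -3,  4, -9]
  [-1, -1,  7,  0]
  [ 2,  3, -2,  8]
x^3 - 15*x^2 + 75*x - 125

The characteristic polynomial is χ_A(x) = (x - 5)^4, so the eigenvalues are known. The minimal polynomial is
  m_A(x) = Π_λ (x − λ)^{k_λ}
where k_λ is the size of the *largest* Jordan block for λ (equivalently, the smallest k with (A − λI)^k v = 0 for every generalised eigenvector v of λ).

  λ = 5: largest Jordan block has size 3, contributing (x − 5)^3

So m_A(x) = (x - 5)^3 = x^3 - 15*x^2 + 75*x - 125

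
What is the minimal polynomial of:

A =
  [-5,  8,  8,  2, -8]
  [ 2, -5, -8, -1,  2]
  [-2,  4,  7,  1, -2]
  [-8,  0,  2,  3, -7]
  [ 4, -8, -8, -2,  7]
x^4 - 8*x^3 + 18*x^2 - 27

The characteristic polynomial is χ_A(x) = (x - 3)^3*(x + 1)^2, so the eigenvalues are known. The minimal polynomial is
  m_A(x) = Π_λ (x − λ)^{k_λ}
where k_λ is the size of the *largest* Jordan block for λ (equivalently, the smallest k with (A − λI)^k v = 0 for every generalised eigenvector v of λ).

  λ = -1: largest Jordan block has size 1, contributing (x + 1)
  λ = 3: largest Jordan block has size 3, contributing (x − 3)^3

So m_A(x) = (x - 3)^3*(x + 1) = x^4 - 8*x^3 + 18*x^2 - 27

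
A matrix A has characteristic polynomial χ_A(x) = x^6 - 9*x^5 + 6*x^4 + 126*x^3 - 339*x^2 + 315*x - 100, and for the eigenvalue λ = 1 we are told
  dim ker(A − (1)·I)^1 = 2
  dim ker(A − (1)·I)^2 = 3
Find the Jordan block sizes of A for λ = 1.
Block sizes for λ = 1: [2, 1]

From the dimensions of kernels of powers, the number of Jordan blocks of size at least j is d_j − d_{j−1} where d_j = dim ker(N^j) (with d_0 = 0). Computing the differences gives [2, 1].
The number of blocks of size exactly k is (#blocks of size ≥ k) − (#blocks of size ≥ k + 1), so the partition is: 1 block(s) of size 1, 1 block(s) of size 2.
In nonincreasing order the block sizes are [2, 1].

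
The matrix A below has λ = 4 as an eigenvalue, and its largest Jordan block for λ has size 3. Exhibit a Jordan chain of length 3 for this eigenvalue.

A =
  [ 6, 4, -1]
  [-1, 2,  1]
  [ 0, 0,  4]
A Jordan chain for λ = 4 of length 3:
v_1 = (2, -1, 0)ᵀ
v_2 = (-1, 1, 0)ᵀ
v_3 = (0, 0, 1)ᵀ

Let N = A − (4)·I. We want v_3 with N^3 v_3 = 0 but N^2 v_3 ≠ 0; then v_{j-1} := N · v_j for j = 3, …, 2.

Pick v_3 = (0, 0, 1)ᵀ.
Then v_2 = N · v_3 = (-1, 1, 0)ᵀ.
Then v_1 = N · v_2 = (2, -1, 0)ᵀ.

Sanity check: (A − (4)·I) v_1 = (0, 0, 0)ᵀ = 0. ✓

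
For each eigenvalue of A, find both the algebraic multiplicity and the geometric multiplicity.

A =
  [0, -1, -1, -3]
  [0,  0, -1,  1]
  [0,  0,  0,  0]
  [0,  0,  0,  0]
λ = 0: alg = 4, geom = 2

Step 1 — factor the characteristic polynomial to read off the algebraic multiplicities:
  χ_A(x) = x^4

Step 2 — compute geometric multiplicities via the rank-nullity identity g(λ) = n − rank(A − λI):
  rank(A − (0)·I) = 2, so dim ker(A − (0)·I) = n − 2 = 2

Summary:
  λ = 0: algebraic multiplicity = 4, geometric multiplicity = 2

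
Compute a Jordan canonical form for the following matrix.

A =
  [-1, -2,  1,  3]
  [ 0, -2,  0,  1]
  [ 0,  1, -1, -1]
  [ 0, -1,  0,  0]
J_2(-1) ⊕ J_2(-1)

The characteristic polynomial is
  det(x·I − A) = x^4 + 4*x^3 + 6*x^2 + 4*x + 1 = (x + 1)^4

Eigenvalues and multiplicities (the geometric multiplicity of λ is n − rank(A − λI), which equals the number of Jordan blocks for λ):
  λ = -1: algebraic multiplicity = 4, geometric multiplicity = 2

Determining the block sizes for each eigenvalue:
  λ = -1: with am = 4 and gm = 2, the partition is not yet determined (e.g. several partitions of 4 into 2 parts exist). Let N = A − (-1)·I. Computing rank(N^1) = 2, rank(N^2) = 0; the number of blocks of size ≥ j is rank(N^{j−1}) − rank(N^j), giving [2, 2]. So we have 2 block(s) of size 2 → block sizes [2, 2]

Assembling the blocks gives a Jordan form
J =
  [-1,  1,  0,  0]
  [ 0, -1,  0,  0]
  [ 0,  0, -1,  1]
  [ 0,  0,  0, -1]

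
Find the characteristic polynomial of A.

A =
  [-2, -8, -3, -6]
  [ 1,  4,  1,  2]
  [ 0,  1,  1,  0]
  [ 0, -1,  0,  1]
x^4 - 4*x^3 + 6*x^2 - 4*x + 1

Expanding det(x·I − A) (e.g. by cofactor expansion or by noting that A is similar to its Jordan form J, which has the same characteristic polynomial as A) gives
  χ_A(x) = x^4 - 4*x^3 + 6*x^2 - 4*x + 1
which factors as (x - 1)^4. The eigenvalues (with algebraic multiplicities) are λ = 1 with multiplicity 4.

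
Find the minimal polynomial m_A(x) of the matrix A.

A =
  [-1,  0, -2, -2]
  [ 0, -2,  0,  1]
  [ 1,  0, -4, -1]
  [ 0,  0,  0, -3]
x^2 + 5*x + 6

The characteristic polynomial is χ_A(x) = (x + 2)^2*(x + 3)^2, so the eigenvalues are known. The minimal polynomial is
  m_A(x) = Π_λ (x − λ)^{k_λ}
where k_λ is the size of the *largest* Jordan block for λ (equivalently, the smallest k with (A − λI)^k v = 0 for every generalised eigenvector v of λ).

  λ = -3: largest Jordan block has size 1, contributing (x + 3)
  λ = -2: largest Jordan block has size 1, contributing (x + 2)

So m_A(x) = (x + 2)*(x + 3) = x^2 + 5*x + 6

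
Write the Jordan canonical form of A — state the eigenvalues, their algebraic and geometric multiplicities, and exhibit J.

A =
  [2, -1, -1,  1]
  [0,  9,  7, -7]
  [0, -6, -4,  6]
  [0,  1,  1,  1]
J_2(2) ⊕ J_1(2) ⊕ J_1(2)

The characteristic polynomial is
  det(x·I − A) = x^4 - 8*x^3 + 24*x^2 - 32*x + 16 = (x - 2)^4

Eigenvalues and multiplicities (the geometric multiplicity of λ is n − rank(A − λI), which equals the number of Jordan blocks for λ):
  λ = 2: algebraic multiplicity = 4, geometric multiplicity = 3

Determining the block sizes for each eigenvalue:
  λ = 2: 3 blocks summing to 4 forces exactly one block of size 2 and the rest size 1 → block sizes [2, 1, 1]

Assembling the blocks gives a Jordan form
J =
  [2, 1, 0, 0]
  [0, 2, 0, 0]
  [0, 0, 2, 0]
  [0, 0, 0, 2]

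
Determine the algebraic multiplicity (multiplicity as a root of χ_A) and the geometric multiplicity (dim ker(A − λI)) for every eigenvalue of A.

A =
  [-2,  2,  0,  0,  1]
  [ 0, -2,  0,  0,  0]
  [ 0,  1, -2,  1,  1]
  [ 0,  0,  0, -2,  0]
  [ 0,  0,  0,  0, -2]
λ = -2: alg = 5, geom = 3

Step 1 — factor the characteristic polynomial to read off the algebraic multiplicities:
  χ_A(x) = (x + 2)^5

Step 2 — compute geometric multiplicities via the rank-nullity identity g(λ) = n − rank(A − λI):
  rank(A − (-2)·I) = 2, so dim ker(A − (-2)·I) = n − 2 = 3

Summary:
  λ = -2: algebraic multiplicity = 5, geometric multiplicity = 3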